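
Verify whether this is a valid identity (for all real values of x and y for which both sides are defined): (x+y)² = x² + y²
No, this is NOT an identity.

Claim: (x+y)² = x² + y².
Test a specific point where both sides are defined: x = 3, y = 2.
LHS = (x+y)² ≈ 25.0000
RHS = x² + y² ≈ 13.0000
Since 25.0000 ≠ 13.0000, the equation fails at this point, so it cannot hold for all real values of x and y for which both sides are defined.
The correct expansion is (x+y)² = x² + 2xy + y²; the cross term 2xy is missing.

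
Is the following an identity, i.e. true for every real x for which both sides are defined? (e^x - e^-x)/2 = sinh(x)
Yes, this is an identity.

Claim: (e^x - e^-x)/2 = sinh(x).
Reasoning: This is exactly the definition of the hyperbolic sine: sinh(x) := (e^x - e^-x)/2.
So the two sides agree for every real x for which both sides are defined.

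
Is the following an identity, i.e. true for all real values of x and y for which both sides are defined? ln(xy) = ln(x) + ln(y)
Yes, this is an identity.

Claim: ln(xy) = ln(x) + ln(y).
Reasoning: Both sides are simultaneously defined only when x, y > 0. Write x = e^p, y = e^q (p = ln x, q = ln y). Then xy = e^p · e^q = e^(p+q), so ln(xy) = p + q = ln(x) + ln(y).
So the two sides agree for all real values of x and y for which both sides are defined.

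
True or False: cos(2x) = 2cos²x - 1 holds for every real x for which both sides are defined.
Claim: cos(2x) = 2cos²x - 1.
Reasoning: cos(2x) = cos²x - sin²x. Replace sin²x by 1 - cos²x: cos²x - (1 - cos²x) = 2cos²x - 1.
So the two sides agree for every real x for which both sides are defined.

Conclusion: True.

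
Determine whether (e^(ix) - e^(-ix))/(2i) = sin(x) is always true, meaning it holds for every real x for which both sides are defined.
Yes, this is an identity.

Claim: (e^(ix) - e^(-ix))/(2i) = sin(x).
Reasoning: By Euler's formula e^(ix) = cos(x) + i·sin(x) and e^(-ix) = cos(x) - i·sin(x). Subtracting cancels the cosine terms: e^(ix) - e^(-ix) = 2i·sin(x); divide by 2i.
So the two sides agree for every real x for which both sides are defined.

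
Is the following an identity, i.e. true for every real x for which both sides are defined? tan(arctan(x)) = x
Yes, this is an identity.

Claim: tan(arctan(x)) = x.
Reasoning: For every real x, arctan(x) is by definition the angle in (-π/2, π/2) whose tangent equals x. Taking the tangent of that angle returns x.
So the two sides agree for every real x for which both sides are defined.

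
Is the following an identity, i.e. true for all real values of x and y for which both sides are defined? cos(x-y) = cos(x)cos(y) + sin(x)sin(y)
Yes, this is an identity.

Claim: cos(x-y) = cos(x)cos(y) + sin(x)sin(y).
Reasoning: Replace y by -y in cos(x+y) = cos(x)cos(y) - sin(x)sin(y) and use cos(-y) = cos(y), sin(-y) = -sin(y): cos(x-y) = cos(x)cos(y) + sin(x)sin(y).
So the two sides agree for all real values of x and y for which both sides are defined.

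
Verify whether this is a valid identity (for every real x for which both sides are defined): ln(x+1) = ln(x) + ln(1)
No, this is NOT an identity.

Claim: ln(x+1) = ln(x) + ln(1).
Test a specific point where both sides are defined: x = 2.
LHS = ln(x+1) ≈ 1.0986
RHS = ln(x) + ln(1) ≈ 0.6931
Since 1.0986 ≠ 0.6931, the equation fails at this point, so it cannot hold for every real x for which both sides are defined.
ln(1) = 0, so the right side is just ln(x), which differs from ln(x+1).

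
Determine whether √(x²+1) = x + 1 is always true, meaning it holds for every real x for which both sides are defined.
No, this is NOT an identity.

Claim: √(x²+1) = x + 1.
Test a specific point where both sides are defined: x = 1/2.
LHS = √(x²+1) ≈ 1.1180
RHS = x + 1 ≈ 1.5000
Since 1.1180 ≠ 1.5000, the equation fails at this point, so it cannot hold for every real x for which both sides are defined.
(x+1)² = x² + 2x + 1 ≠ x² + 1 unless x = 0.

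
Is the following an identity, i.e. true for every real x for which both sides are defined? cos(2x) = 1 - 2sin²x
Yes, this is an identity.

Claim: cos(2x) = 1 - 2sin²x.
Reasoning: cos(2x) = cos²x - sin²x. Replace cos²x by 1 - sin²x: (1 - sin²x) - sin²x = 1 - 2sin²x.
So the two sides agree for every real x for which both sides are defined.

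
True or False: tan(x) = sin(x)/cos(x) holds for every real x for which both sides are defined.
True.

Claim: tan(x) = sin(x)/cos(x).
Reasoning: For an angle x whose terminal point on the unit circle is (cos x, sin x), tan(x) is defined as the ratio (second coordinate)/(first coordinate) = sin(x)/cos(x), wherever cos(x) ≠ 0.
So the two sides agree for every real x for which both sides are defined.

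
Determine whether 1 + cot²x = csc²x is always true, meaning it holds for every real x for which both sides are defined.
Yes, this is an identity.

Claim: 1 + cot²x = csc²x.
Reasoning: Start from sin²x + cos²x = 1 and divide every term by sin²x (allowed wherever cot x and csc x are defined): 1 + cot²x = 1/sin²x = csc²x.
So the two sides agree for every real x for which both sides are defined.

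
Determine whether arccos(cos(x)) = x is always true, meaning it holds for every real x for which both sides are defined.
Claim: arccos(cos(x)) = x.
Test a specific point where both sides are defined: x = -π/6.
LHS = arccos(cos(x)) ≈ 0.5236
RHS = x ≈ -0.5236
Since 0.5236 ≠ -0.5236, the equation fails at this point, so it cannot hold for every real x for which both sides are defined.
arccos only returns values in [0, π], so arccos(cos(x)) = x holds only for x in that interval, not for all real x.

Conclusion: No, this is NOT an identity.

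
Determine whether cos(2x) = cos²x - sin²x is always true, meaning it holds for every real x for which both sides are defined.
Claim: cos(2x) = cos²x - sin²x.
Reasoning: Put y = x in the addition formula cos(x+y) = cos(x)cos(y) - sin(x)sin(y): cos(2x) = cos²x - sin²x.
So the two sides agree for every real x for which both sides are defined.

Conclusion: Yes, this is an identity.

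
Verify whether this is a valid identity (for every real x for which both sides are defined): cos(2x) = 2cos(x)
Claim: cos(2x) = 2cos(x).
Test a specific point where both sides are defined: x = π/3.
LHS = cos(2x) ≈ -0.5000
RHS = 2cos(x) ≈ 1.0000
Since -0.5000 ≠ 1.0000, the equation fails at this point, so it cannot hold for every real x for which both sides are defined.
The correct double-angle formula is cos(2x) = cos²x - sin²x.

Conclusion: No, this is NOT an identity.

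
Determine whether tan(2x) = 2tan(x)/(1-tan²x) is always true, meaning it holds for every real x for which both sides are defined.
Yes, this is an identity.

Claim: tan(2x) = 2tan(x)/(1-tan²x).
Reasoning: tan(2x) = sin(2x)/cos(2x) = 2sin(x)cos(x) / (cos²x - sin²x). Divide numerator and denominator by cos²x: 2tan(x) / (1 - tan²x).
So the two sides agree for every real x for which both sides are defined.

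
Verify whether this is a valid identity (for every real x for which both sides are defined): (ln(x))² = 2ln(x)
Claim: (ln(x))² = 2ln(x).
Test a specific point where both sides are defined: x = 3/2.
LHS = (ln(x))² ≈ 0.1644
RHS = 2ln(x) ≈ 0.8109
Since 0.1644 ≠ 0.8109, the equation fails at this point, so it cannot hold for every real x for which both sides are defined.
2ln(x) equals ln(x²), which is not the same as (ln x)².

Conclusion: No, this is NOT an identity.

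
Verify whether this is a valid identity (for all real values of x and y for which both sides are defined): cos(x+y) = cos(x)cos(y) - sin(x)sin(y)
Claim: cos(x+y) = cos(x)cos(y) - sin(x)sin(y).
Reasoning: By Euler's formula e^(i(x+y)) = e^(ix)·e^(iy) = (cos x + i·sin x)(cos y + i·sin y). The real part of the left side is cos(x+y); the real part of the product is cos(x)cos(y) - sin(x)sin(y) (since i·i = -1).
So the two sides agree for all real values of x and y for which both sides are defined.

Conclusion: Yes, this is an identity.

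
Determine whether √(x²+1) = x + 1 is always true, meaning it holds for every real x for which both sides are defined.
No, this is NOT an identity.

Claim: √(x²+1) = x + 1.
Test a specific point where both sides are defined: x = 4.
LHS = √(x²+1) ≈ 4.1231
RHS = x + 1 ≈ 5.0000
Since 4.1231 ≠ 5.0000, the equation fails at this point, so it cannot hold for every real x for which both sides are defined.
(x+1)² = x² + 2x + 1 ≠ x² + 1 unless x = 0.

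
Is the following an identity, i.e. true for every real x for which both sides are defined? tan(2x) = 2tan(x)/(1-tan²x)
Yes, this is an identity.

Claim: tan(2x) = 2tan(x)/(1-tan²x).
Reasoning: tan(2x) = sin(2x)/cos(2x) = 2sin(x)cos(x) / (cos²x - sin²x). Divide numerator and denominator by cos²x: 2tan(x) / (1 - tan²x).
So the two sides agree for every real x for which both sides are defined.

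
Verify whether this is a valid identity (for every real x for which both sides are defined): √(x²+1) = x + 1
Claim: √(x²+1) = x + 1.
Test a specific point where both sides are defined: x = 2.
LHS = √(x²+1) ≈ 2.2361
RHS = x + 1 ≈ 3.0000
Since 2.2361 ≠ 3.0000, the equation fails at this point, so it cannot hold for every real x for which both sides are defined.
(x+1)² = x² + 2x + 1 ≠ x² + 1 unless x = 0.

Conclusion: No, this is NOT an identity.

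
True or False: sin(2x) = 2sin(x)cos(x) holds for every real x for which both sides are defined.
True.

Claim: sin(2x) = 2sin(x)cos(x).
Reasoning: Put y = x in the addition formula sin(x+y) = sin(x)cos(y) + cos(x)sin(y): sin(2x) = sin(x)cos(x) + cos(x)sin(x) = 2sin(x)cos(x).
So the two sides agree for every real x for which both sides are defined.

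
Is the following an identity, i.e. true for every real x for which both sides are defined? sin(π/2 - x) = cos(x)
Claim: sin(π/2 - x) = cos(x).
Reasoning: Use sin(u - v) = sin(u)cos(v) - cos(u)sin(v) with u = π/2, v = x: sin(π/2)cos(x) - cos(π/2)sin(x) = 1·cos(x) - 0·sin(x) = cos(x).
So the two sides agree for every real x for which both sides are defined.

Conclusion: Yes, this is an identity.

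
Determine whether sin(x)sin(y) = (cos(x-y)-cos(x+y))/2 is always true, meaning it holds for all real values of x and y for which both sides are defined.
Claim: sin(x)sin(y) = (cos(x-y)-cos(x+y))/2.
Reasoning: cos(x-y) = cos(x)cos(y) + sin(x)sin(y) and cos(x+y) = cos(x)cos(y) - sin(x)sin(y). Subtracting, cos(x-y) - cos(x+y) = 2sin(x)sin(y); divide by 2.
So the two sides agree for all real values of x and y for which both sides are defined.

Conclusion: Yes, this is an identity.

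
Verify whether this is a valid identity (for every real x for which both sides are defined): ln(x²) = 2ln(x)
Yes, this is an identity.

Claim: ln(x²) = 2ln(x).
Reasoning: The right side requires x > 0. For x > 0, x² = (e^(ln x))² = e^(2ln x), so ln(x²) = 2ln(x). (For x < 0 the right side is undefined, so those values are outside the claim.)
So the two sides agree for every real x for which both sides are defined.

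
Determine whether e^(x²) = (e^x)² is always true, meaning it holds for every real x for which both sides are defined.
No, this is NOT an identity.

Claim: e^(x²) = (e^x)².
Test a specific point where both sides are defined: x = 1/2.
LHS = e^(x²) ≈ 1.2840
RHS = (e^x)² ≈ 2.7183
Since 1.2840 ≠ 2.7183, the equation fails at this point, so it cannot hold for every real x for which both sides are defined.
(e^x)² = e^(2x), and 2x ≠ x² in general.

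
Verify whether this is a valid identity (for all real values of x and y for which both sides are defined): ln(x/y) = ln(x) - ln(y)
Claim: ln(x/y) = ln(x) - ln(y).
Reasoning: Both sides are simultaneously defined only when x, y > 0. Write x = e^p, y = e^q. Then x/y = e^(p-q), so ln(x/y) = p - q = ln(x) - ln(y).
So the two sides agree for all real values of x and y for which both sides are defined.

Conclusion: Yes, this is an identity.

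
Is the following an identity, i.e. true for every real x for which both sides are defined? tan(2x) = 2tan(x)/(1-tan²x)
Claim: tan(2x) = 2tan(x)/(1-tan²x).
Reasoning: tan(2x) = sin(2x)/cos(2x) = 2sin(x)cos(x) / (cos²x - sin²x). Divide numerator and denominator by cos²x: 2tan(x) / (1 - tan²x).
So the two sides agree for every real x for which both sides are defined.

Conclusion: Yes, this is an identity.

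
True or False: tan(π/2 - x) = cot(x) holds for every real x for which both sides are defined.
True.

Claim: tan(π/2 - x) = cot(x).
Reasoning: tan(π/2 - x) = sin(π/2 - x)/cos(π/2 - x) = cos(x)/sin(x) = cot(x), using the cofunction identities sin(π/2 - x) = cos(x) and cos(π/2 - x) = sin(x).
So the two sides agree for every real x for which both sides are defined.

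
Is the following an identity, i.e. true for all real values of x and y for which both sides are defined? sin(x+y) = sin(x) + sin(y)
No, this is NOT an identity.

Claim: sin(x+y) = sin(x) + sin(y).
Test a specific point where both sides are defined: x = π/6, y = -π/3.
LHS = sin(x+y) ≈ -0.5000
RHS = sin(x) + sin(y) ≈ -0.3660
Since -0.5000 ≠ -0.3660, the equation fails at this point, so it cannot hold for all real values of x and y for which both sides are defined.
The correct expansion is sin(x+y) = sin(x)cos(y) + cos(x)sin(y); sine is not additive.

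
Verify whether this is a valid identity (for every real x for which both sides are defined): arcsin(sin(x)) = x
No, this is NOT an identity.

Claim: arcsin(sin(x)) = x.
Test a specific point where both sides are defined: x = π.
LHS = arcsin(sin(x)) ≈ 0.0000
RHS = x ≈ 3.1416
Since 0.0000 ≠ 3.1416, the equation fails at this point, so it cannot hold for every real x for which both sides are defined.
arcsin only returns values in [-π/2, π/2], so arcsin(sin(x)) = x holds only for x in that interval, not for all real x.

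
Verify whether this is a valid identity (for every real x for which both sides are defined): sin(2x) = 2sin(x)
Claim: sin(2x) = 2sin(x).
Test a specific point where both sides are defined: x = π/4.
LHS = sin(2x) ≈ 1.0000
RHS = 2sin(x) ≈ 1.4142
Since 1.0000 ≠ 1.4142, the equation fails at this point, so it cannot hold for every real x for which both sides are defined.
The correct double-angle formula is sin(2x) = 2sin(x)cos(x).

Conclusion: No, this is NOT an identity.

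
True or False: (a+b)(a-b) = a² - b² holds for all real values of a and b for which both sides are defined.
True.

Claim: (a+b)(a-b) = a² - b².
Reasoning: Expand: (a+b)(a-b) = a² - ab + ba - b² = a² - b² (the cross terms cancel).
So the two sides agree for all real values of a and b for which both sides are defined.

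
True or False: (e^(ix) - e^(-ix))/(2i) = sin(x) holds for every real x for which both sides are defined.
Claim: (e^(ix) - e^(-ix))/(2i) = sin(x).
Reasoning: By Euler's formula e^(ix) = cos(x) + i·sin(x) and e^(-ix) = cos(x) - i·sin(x). Subtracting cancels the cosine terms: e^(ix) - e^(-ix) = 2i·sin(x); divide by 2i.
So the two sides agree for every real x for which both sides are defined.

Conclusion: True.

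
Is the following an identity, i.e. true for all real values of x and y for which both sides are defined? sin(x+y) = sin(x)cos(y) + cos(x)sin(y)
Yes, this is an identity.

Claim: sin(x+y) = sin(x)cos(y) + cos(x)sin(y).
Reasoning: By Euler's formula e^(i(x+y)) = e^(ix)·e^(iy) = (cos x + i·sin x)(cos y + i·sin y). The imaginary part of the left side is sin(x+y); the imaginary part of the product is sin(x)cos(y) + cos(x)sin(y).
So the two sides agree for all real values of x and y for which both sides are defined.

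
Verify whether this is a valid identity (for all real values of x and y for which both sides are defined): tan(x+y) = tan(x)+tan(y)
No, this is NOT an identity.

Claim: tan(x+y) = tan(x)+tan(y).
Test a specific point where both sides are defined: x = -π/3, y = -π/4.
LHS = tan(x+y) ≈ 3.7321
RHS = tan(x)+tan(y) ≈ -2.7321
Since 3.7321 ≠ -2.7321, the equation fails at this point, so it cannot hold for all real values of x and y for which both sides are defined.
The correct formula is tan(x+y) = (tan(x) + tan(y))/(1 - tan(x)tan(y)).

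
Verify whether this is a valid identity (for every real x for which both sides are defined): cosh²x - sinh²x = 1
Claim: cosh²x - sinh²x = 1.
Reasoning: With cosh(x) = (e^x + e^-x)/2 and sinh(x) = (e^x - e^-x)/2: cosh²x = (e^(2x) + 2 + e^(-2x))/4 and sinh²x = (e^(2x) - 2 + e^(-2x))/4. Subtracting leaves 4/4 = 1.
So the two sides agree for every real x for which both sides are defined.

Conclusion: Yes, this is an identity.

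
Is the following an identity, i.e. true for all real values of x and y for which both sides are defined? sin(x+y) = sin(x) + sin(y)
No, this is NOT an identity.

Claim: sin(x+y) = sin(x) + sin(y).
Test a specific point where both sides are defined: x = π/2, y = π/4.
LHS = sin(x+y) ≈ 0.7071
RHS = sin(x) + sin(y) ≈ 1.7071
Since 0.7071 ≠ 1.7071, the equation fails at this point, so it cannot hold for all real values of x and y for which both sides are defined.
The correct expansion is sin(x+y) = sin(x)cos(y) + cos(x)sin(y); sine is not additive.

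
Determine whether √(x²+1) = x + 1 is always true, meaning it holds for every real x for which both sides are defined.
No, this is NOT an identity.

Claim: √(x²+1) = x + 1.
Test a specific point where both sides are defined: x = -2.
LHS = √(x²+1) ≈ 2.2361
RHS = x + 1 ≈ -1.0000
Since 2.2361 ≠ -1.0000, the equation fails at this point, so it cannot hold for every real x for which both sides are defined.
(x+1)² = x² + 2x + 1 ≠ x² + 1 unless x = 0.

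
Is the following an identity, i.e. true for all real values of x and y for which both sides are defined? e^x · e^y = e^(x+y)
Claim: e^x · e^y = e^(x+y).
Reasoning: This is the law of exponents for a common base: multiplying powers adds exponents. E.g. from the series, (Σ x^j/j!)(Σ y^k/k!) = Σ_m (Σ_{j+k=m} x^j y^k/(j!k!)) = Σ_m (x+y)^m/m! by the binomial theorem.
So the two sides agree for all real values of x and y for which both sides are defined.

Conclusion: Yes, this is an identity.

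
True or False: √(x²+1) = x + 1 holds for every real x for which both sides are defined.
False.

Claim: √(x²+1) = x + 1.
Test a specific point where both sides are defined: x = 3/2.
LHS = √(x²+1) ≈ 1.8028
RHS = x + 1 ≈ 2.5000
Since 1.8028 ≠ 2.5000, the equation fails at this point, so it cannot hold for every real x for which both sides are defined.
(x+1)² = x² + 2x + 1 ≠ x² + 1 unless x = 0.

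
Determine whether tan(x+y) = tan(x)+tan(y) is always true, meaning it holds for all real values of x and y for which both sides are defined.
No, this is NOT an identity.

Claim: tan(x+y) = tan(x)+tan(y).
Test a specific point where both sides are defined: x = π/6, y = 3π/4.
LHS = tan(x+y) ≈ -0.2679
RHS = tan(x)+tan(y) ≈ -0.4226
Since -0.2679 ≠ -0.4226, the equation fails at this point, so it cannot hold for all real values of x and y for which both sides are defined.
The correct formula is tan(x+y) = (tan(x) + tan(y))/(1 - tan(x)tan(y)).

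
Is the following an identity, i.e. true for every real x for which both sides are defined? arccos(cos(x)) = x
No, this is NOT an identity.

Claim: arccos(cos(x)) = x.
Test a specific point where both sides are defined: x = -π/2.
LHS = arccos(cos(x)) ≈ 1.5708
RHS = x ≈ -1.5708
Since 1.5708 ≠ -1.5708, the equation fails at this point, so it cannot hold for every real x for which both sides are defined.
arccos only returns values in [0, π], so arccos(cos(x)) = x holds only for x in that interval, not for all real x.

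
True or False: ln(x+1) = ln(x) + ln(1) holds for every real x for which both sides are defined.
False.

Claim: ln(x+1) = ln(x) + ln(1).
Test a specific point where both sides are defined: x = 3.
LHS = ln(x+1) ≈ 1.3863
RHS = ln(x) + ln(1) ≈ 1.0986
Since 1.3863 ≠ 1.0986, the equation fails at this point, so it cannot hold for every real x for which both sides are defined.
ln(1) = 0, so the right side is just ln(x), which differs from ln(x+1).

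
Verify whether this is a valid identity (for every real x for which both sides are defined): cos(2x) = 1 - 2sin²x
Claim: cos(2x) = 1 - 2sin²x.
Reasoning: cos(2x) = cos²x - sin²x. Replace cos²x by 1 - sin²x: (1 - sin²x) - sin²x = 1 - 2sin²x.
So the two sides agree for every real x for which both sides are defined.

Conclusion: Yes, this is an identity.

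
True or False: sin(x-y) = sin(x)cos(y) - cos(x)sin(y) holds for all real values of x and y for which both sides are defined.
True.

Claim: sin(x-y) = sin(x)cos(y) - cos(x)sin(y).
Reasoning: Replace y by -y in sin(x+y) = sin(x)cos(y) + cos(x)sin(y) and use cos(-y) = cos(y), sin(-y) = -sin(y): sin(x-y) = sin(x)cos(y) - cos(x)sin(y).
So the two sides agree for all real values of x and y for which both sides are defined.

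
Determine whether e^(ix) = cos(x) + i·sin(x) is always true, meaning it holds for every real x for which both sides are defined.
Yes, this is an identity.

Claim: e^(ix) = cos(x) + i·sin(x).
Reasoning: Euler's formula. Expand e^(ix) = Σ (ix)^k / k!. Since i² = -1, the even-k terms are Σ (-1)^m x^(2m)/(2m)! = cos(x) and the odd-k terms are i · Σ (-1)^m x^(2m+1)/(2m+1)! = i·sin(x).
So the two sides agree for every real x for which both sides are defined.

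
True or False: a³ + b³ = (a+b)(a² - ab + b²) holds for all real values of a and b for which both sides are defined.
Claim: a³ + b³ = (a+b)(a² - ab + b²).
Reasoning: Expand the right side: (a+b)(a² - ab + b²) = a³ - a²b + ab² + a²b - ab² + b³ = a³ + b³ (the middle terms cancel in pairs).
So the two sides agree for all real values of a and b for which both sides are defined.

Conclusion: True.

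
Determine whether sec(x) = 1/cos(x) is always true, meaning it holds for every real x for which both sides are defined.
Yes, this is an identity.

Claim: sec(x) = 1/cos(x).
Reasoning: sec(x) is by definition the reciprocal of cos(x), wherever cos(x) ≠ 0.
So the two sides agree for every real x for which both sides are defined.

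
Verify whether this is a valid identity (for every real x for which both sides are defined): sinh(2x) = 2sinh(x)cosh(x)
Claim: sinh(2x) = 2sinh(x)cosh(x).
Reasoning: 2sinh(x)cosh(x) = 2 · (e^x - e^-x)/2 · (e^x + e^-x)/2 = (e^(2x) - e^(-2x))/2 = sinh(2x).
So the two sides agree for every real x for which both sides are defined.

Conclusion: Yes, this is an identity.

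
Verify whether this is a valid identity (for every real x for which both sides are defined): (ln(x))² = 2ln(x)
Claim: (ln(x))² = 2ln(x).
Test a specific point where both sides are defined: x = 2.
LHS = (ln(x))² ≈ 0.4805
RHS = 2ln(x) ≈ 1.3863
Since 0.4805 ≠ 1.3863, the equation fails at this point, so it cannot hold for every real x for which both sides are defined.
2ln(x) equals ln(x²), which is not the same as (ln x)².

Conclusion: No, this is NOT an identity.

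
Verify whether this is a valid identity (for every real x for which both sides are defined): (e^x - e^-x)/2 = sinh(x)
Yes, this is an identity.

Claim: (e^x - e^-x)/2 = sinh(x).
Reasoning: This is exactly the definition of the hyperbolic sine: sinh(x) := (e^x - e^-x)/2.
So the two sides agree for every real x for which both sides are defined.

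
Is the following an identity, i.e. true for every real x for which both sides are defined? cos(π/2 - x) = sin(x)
Claim: cos(π/2 - x) = sin(x).
Reasoning: Use cos(u - v) = cos(u)cos(v) + sin(u)sin(v) with u = π/2, v = x: cos(π/2)cos(x) + sin(π/2)sin(x) = 0·cos(x) + 1·sin(x) = sin(x).
So the two sides agree for every real x for which both sides are defined.

Conclusion: Yes, this is an identity.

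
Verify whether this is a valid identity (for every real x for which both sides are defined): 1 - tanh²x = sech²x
Claim: 1 - tanh²x = sech²x.
Reasoning: Divide cosh²x - sinh²x = 1 through by cosh²x (never zero): 1 - tanh²x = 1/cosh²x = sech²x.
So the two sides agree for every real x for which both sides are defined.

Conclusion: Yes, this is an identity.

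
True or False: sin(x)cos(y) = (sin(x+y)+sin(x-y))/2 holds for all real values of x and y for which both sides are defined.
True.

Claim: sin(x)cos(y) = (sin(x+y)+sin(x-y))/2.
Reasoning: sin(x+y) = sin(x)cos(y) + cos(x)sin(y) and sin(x-y) = sin(x)cos(y) - cos(x)sin(y). Adding, sin(x+y) + sin(x-y) = 2sin(x)cos(y); divide by 2.
So the two sides agree for all real values of x and y for which both sides are defined.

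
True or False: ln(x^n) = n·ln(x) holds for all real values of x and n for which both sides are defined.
True.

Claim: ln(x^n) = n·ln(x).
Reasoning: The right side requires x > 0. For x > 0, x^n = (e^(ln x))^n = e^(n·ln x), so taking ln of both sides gives ln(x^n) = n·ln(x).
So the two sides agree for all real values of x and n for which both sides are defined.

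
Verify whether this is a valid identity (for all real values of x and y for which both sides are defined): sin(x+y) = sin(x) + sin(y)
No, this is NOT an identity.

Claim: sin(x+y) = sin(x) + sin(y).
Test a specific point where both sides are defined: x = π/2, y = π/4.
LHS = sin(x+y) ≈ 0.7071
RHS = sin(x) + sin(y) ≈ 1.7071
Since 0.7071 ≠ 1.7071, the equation fails at this point, so it cannot hold for all real values of x and y for which both sides are defined.
The correct expansion is sin(x+y) = sin(x)cos(y) + cos(x)sin(y); sine is not additive.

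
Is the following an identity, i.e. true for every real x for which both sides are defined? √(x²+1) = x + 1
Claim: √(x²+1) = x + 1.
Test a specific point where both sides are defined: x = -3.
LHS = √(x²+1) ≈ 3.1623
RHS = x + 1 ≈ -2.0000
Since 3.1623 ≠ -2.0000, the equation fails at this point, so it cannot hold for every real x for which both sides are defined.
(x+1)² = x² + 2x + 1 ≠ x² + 1 unless x = 0.

Conclusion: No, this is NOT an identity.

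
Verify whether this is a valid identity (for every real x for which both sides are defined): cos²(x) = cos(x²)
Claim: cos²(x) = cos(x²).
Test a specific point where both sides are defined: x = π.
LHS = cos²(x) ≈ 1.0000
RHS = cos(x²) ≈ -0.9027
Since 1.0000 ≠ -0.9027, the equation fails at this point, so it cannot hold for every real x for which both sides are defined.
cos²(x) means (cos x)², squaring the output; cos(x²) squares the input. These are different functions.

Conclusion: No, this is NOT an identity.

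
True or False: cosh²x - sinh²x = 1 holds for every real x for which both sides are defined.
True.

Claim: cosh²x - sinh²x = 1.
Reasoning: With cosh(x) = (e^x + e^-x)/2 and sinh(x) = (e^x - e^-x)/2: cosh²x = (e^(2x) + 2 + e^(-2x))/4 and sinh²x = (e^(2x) - 2 + e^(-2x))/4. Subtracting leaves 4/4 = 1.
So the two sides agree for every real x for which both sides are defined.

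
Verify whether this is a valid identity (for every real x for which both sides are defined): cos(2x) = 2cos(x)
Claim: cos(2x) = 2cos(x).
Test a specific point where both sides are defined: x = -π/3.
LHS = cos(2x) ≈ -0.5000
RHS = 2cos(x) ≈ 1.0000
Since -0.5000 ≠ 1.0000, the equation fails at this point, so it cannot hold for every real x for which both sides are defined.
The correct double-angle formula is cos(2x) = cos²x - sin²x.

Conclusion: No, this is NOT an identity.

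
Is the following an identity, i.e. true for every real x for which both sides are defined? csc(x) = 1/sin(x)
Claim: csc(x) = 1/sin(x).
Reasoning: csc(x) is by definition the reciprocal of sin(x), wherever sin(x) ≠ 0.
So the two sides agree for every real x for which both sides are defined.

Conclusion: Yes, this is an identity.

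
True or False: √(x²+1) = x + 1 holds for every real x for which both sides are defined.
Claim: √(x²+1) = x + 1.
Test a specific point where both sides are defined: x = -3.
LHS = √(x²+1) ≈ 3.1623
RHS = x + 1 ≈ -2.0000
Since 3.1623 ≠ -2.0000, the equation fails at this point, so it cannot hold for every real x for which both sides are defined.
(x+1)² = x² + 2x + 1 ≠ x² + 1 unless x = 0.

Conclusion: False.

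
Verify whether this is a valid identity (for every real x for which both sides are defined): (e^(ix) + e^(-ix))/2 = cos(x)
Claim: (e^(ix) + e^(-ix))/2 = cos(x).
Reasoning: By Euler's formula e^(ix) = cos(x) + i·sin(x) and e^(-ix) = cos(x) - i·sin(x). Adding cancels the sine terms: e^(ix) + e^(-ix) = 2cos(x); divide by 2.
So the two sides agree for every real x for which both sides are defined.

Conclusion: Yes, this is an identity.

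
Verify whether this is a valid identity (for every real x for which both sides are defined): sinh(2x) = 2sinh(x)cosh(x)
Claim: sinh(2x) = 2sinh(x)cosh(x).
Reasoning: 2sinh(x)cosh(x) = 2 · (e^x - e^-x)/2 · (e^x + e^-x)/2 = (e^(2x) - e^(-2x))/2 = sinh(2x).
So the two sides agree for every real x for which both sides are defined.

Conclusion: Yes, this is an identity.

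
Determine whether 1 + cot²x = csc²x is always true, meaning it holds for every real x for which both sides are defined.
Yes, this is an identity.

Claim: 1 + cot²x = csc²x.
Reasoning: Start from sin²x + cos²x = 1 and divide every term by sin²x (allowed wherever cot x and csc x are defined): 1 + cot²x = 1/sin²x = csc²x.
So the two sides agree for every real x for which both sides are defined.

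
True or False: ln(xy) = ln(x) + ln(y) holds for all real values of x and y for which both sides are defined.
True.

Claim: ln(xy) = ln(x) + ln(y).
Reasoning: Both sides are simultaneously defined only when x, y > 0. Write x = e^p, y = e^q (p = ln x, q = ln y). Then xy = e^p · e^q = e^(p+q), so ln(xy) = p + q = ln(x) + ln(y).
So the two sides agree for all real values of x and y for which both sides are defined.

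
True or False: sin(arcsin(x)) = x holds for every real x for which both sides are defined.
True.

Claim: sin(arcsin(x)) = x.
Reasoning: For -1 ≤ x ≤ 1 (where arcsin is defined), arcsin(x) is by definition an angle whose sine equals x. Taking the sine of that angle returns x. (Note the other order, arcsin(sin x) = x, is NOT an identity.)
So the two sides agree for every real x for which both sides are defined.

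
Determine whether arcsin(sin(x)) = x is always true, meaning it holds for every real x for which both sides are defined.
No, this is NOT an identity.

Claim: arcsin(sin(x)) = x.
Test a specific point where both sides are defined: x = 3π/4.
LHS = arcsin(sin(x)) ≈ 0.7854
RHS = x ≈ 2.3562
Since 0.7854 ≠ 2.3562, the equation fails at this point, so it cannot hold for every real x for which both sides are defined.
arcsin only returns values in [-π/2, π/2], so arcsin(sin(x)) = x holds only for x in that interval, not for all real x.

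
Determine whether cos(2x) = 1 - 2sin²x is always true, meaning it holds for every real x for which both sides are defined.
Claim: cos(2x) = 1 - 2sin²x.
Reasoning: cos(2x) = cos²x - sin²x. Replace cos²x by 1 - sin²x: (1 - sin²x) - sin²x = 1 - 2sin²x.
So the two sides agree for every real x for which both sides are defined.

Conclusion: Yes, this is an identity.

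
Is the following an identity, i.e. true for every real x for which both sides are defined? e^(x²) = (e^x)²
No, this is NOT an identity.

Claim: e^(x²) = (e^x)².
Test a specific point where both sides are defined: x = -3.
LHS = e^(x²) ≈ 8103.0839
RHS = (e^x)² ≈ 0.0025
Since 8103.0839 ≠ 0.0025, the equation fails at this point, so it cannot hold for every real x for which both sides are defined.
(e^x)² = e^(2x), and 2x ≠ x² in general.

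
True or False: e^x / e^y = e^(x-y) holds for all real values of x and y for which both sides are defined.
True.

Claim: e^x / e^y = e^(x-y).
Reasoning: 1/e^y = e^(-y), so e^x / e^y = e^x · e^(-y) = e^(x + (-y)) = e^(x-y) by the product rule for exponents.
So the two sides agree for all real values of x and y for which both sides are defined.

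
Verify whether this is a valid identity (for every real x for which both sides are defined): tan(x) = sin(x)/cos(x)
Claim: tan(x) = sin(x)/cos(x).
Reasoning: For an angle x whose terminal point on the unit circle is (cos x, sin x), tan(x) is defined as the ratio (second coordinate)/(first coordinate) = sin(x)/cos(x), wherever cos(x) ≠ 0.
So the two sides agree for every real x for which both sides are defined.

Conclusion: Yes, this is an identity.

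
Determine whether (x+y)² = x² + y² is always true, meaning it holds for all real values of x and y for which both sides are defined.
No, this is NOT an identity.

Claim: (x+y)² = x² + y².
Test a specific point where both sides are defined: x = 1, y = 5.
LHS = (x+y)² ≈ 36.0000
RHS = x² + y² ≈ 26.0000
Since 36.0000 ≠ 26.0000, the equation fails at this point, so it cannot hold for all real values of x and y for which both sides are defined.
The correct expansion is (x+y)² = x² + 2xy + y²; the cross term 2xy is missing.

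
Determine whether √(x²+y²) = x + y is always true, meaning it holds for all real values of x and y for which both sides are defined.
Claim: √(x²+y²) = x + y.
Test a specific point where both sides are defined: x = 3/2, y = -1.
LHS = √(x²+y²) ≈ 1.8028
RHS = x + y ≈ 0.5000
Since 1.8028 ≠ 0.5000, the equation fails at this point, so it cannot hold for all real values of x and y for which both sides are defined.
(x+y)² = x² + 2xy + y², not x² + y², so the square root does not split this way.

Conclusion: No, this is NOT an identity.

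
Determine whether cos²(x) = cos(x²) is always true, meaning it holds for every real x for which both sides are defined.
No, this is NOT an identity.

Claim: cos²(x) = cos(x²).
Test a specific point where both sides are defined: x = -π/6.
LHS = cos²(x) ≈ 0.7500
RHS = cos(x²) ≈ 0.9627
Since 0.7500 ≠ 0.9627, the equation fails at this point, so it cannot hold for every real x for which both sides are defined.
cos²(x) means (cos x)², squaring the output; cos(x²) squares the input. These are different functions.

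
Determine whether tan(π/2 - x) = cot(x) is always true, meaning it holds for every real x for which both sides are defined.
Yes, this is an identity.

Claim: tan(π/2 - x) = cot(x).
Reasoning: tan(π/2 - x) = sin(π/2 - x)/cos(π/2 - x) = cos(x)/sin(x) = cot(x), using the cofunction identities sin(π/2 - x) = cos(x) and cos(π/2 - x) = sin(x).
So the two sides agree for every real x for which both sides are defined.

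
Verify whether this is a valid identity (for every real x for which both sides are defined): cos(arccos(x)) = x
Yes, this is an identity.

Claim: cos(arccos(x)) = x.
Reasoning: For -1 ≤ x ≤ 1 (where arccos is defined), arccos(x) is by definition an angle whose cosine equals x. Taking the cosine of that angle returns x. (Note the other order, arccos(cos x) = x, is NOT an identity.)
So the two sides agree for every real x for which both sides are defined.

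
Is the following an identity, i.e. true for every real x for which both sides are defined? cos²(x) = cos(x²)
No, this is NOT an identity.

Claim: cos²(x) = cos(x²).
Test a specific point where both sides are defined: x = -π/6.
LHS = cos²(x) ≈ 0.7500
RHS = cos(x²) ≈ 0.9627
Since 0.7500 ≠ 0.9627, the equation fails at this point, so it cannot hold for every real x for which both sides are defined.
cos²(x) means (cos x)², squaring the output; cos(x²) squares the input. These are different functions.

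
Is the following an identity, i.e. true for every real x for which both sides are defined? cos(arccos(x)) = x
Claim: cos(arccos(x)) = x.
Reasoning: For -1 ≤ x ≤ 1 (where arccos is defined), arccos(x) is by definition an angle whose cosine equals x. Taking the cosine of that angle returns x. (Note the other order, arccos(cos x) = x, is NOT an identity.)
So the two sides agree for every real x for which both sides are defined.

Conclusion: Yes, this is an identity.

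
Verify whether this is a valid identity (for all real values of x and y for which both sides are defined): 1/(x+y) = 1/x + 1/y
Claim: 1/(x+y) = 1/x + 1/y.
Test a specific point where both sides are defined: x = 3/2, y = -2.
LHS = 1/(x+y) ≈ -2.0000
RHS = 1/x + 1/y ≈ 0.1667
Since -2.0000 ≠ 0.1667, the equation fails at this point, so it cannot hold for all real values of x and y for which both sides are defined.
1/x + 1/y = (x+y)/(xy), which is not 1/(x+y).

Conclusion: No, this is NOT an identity.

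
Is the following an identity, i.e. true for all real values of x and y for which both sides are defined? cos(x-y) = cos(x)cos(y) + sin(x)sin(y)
Claim: cos(x-y) = cos(x)cos(y) + sin(x)sin(y).
Reasoning: Replace y by -y in cos(x+y) = cos(x)cos(y) - sin(x)sin(y) and use cos(-y) = cos(y), sin(-y) = -sin(y): cos(x-y) = cos(x)cos(y) + sin(x)sin(y).
So the two sides agree for all real values of x and y for which both sides are defined.

Conclusion: Yes, this is an identity.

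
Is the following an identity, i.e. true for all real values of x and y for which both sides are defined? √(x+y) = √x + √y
No, this is NOT an identity.

Claim: √(x+y) = √x + √y.
Test a specific point where both sides are defined: x = 2, y = 3.
LHS = √(x+y) ≈ 2.2361
RHS = √x + √y ≈ 3.1463
Since 2.2361 ≠ 3.1463, the equation fails at this point, so it cannot hold for all real values of x and y for which both sides are defined.
Squaring the right side gives x + 2√(xy) + y, not x + y.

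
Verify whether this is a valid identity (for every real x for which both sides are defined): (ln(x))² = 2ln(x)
No, this is NOT an identity.

Claim: (ln(x))² = 2ln(x).
Test a specific point where both sides are defined: x = 4.
LHS = (ln(x))² ≈ 1.9218
RHS = 2ln(x) ≈ 2.7726
Since 1.9218 ≠ 2.7726, the equation fails at this point, so it cannot hold for every real x for which both sides are defined.
2ln(x) equals ln(x²), which is not the same as (ln x)².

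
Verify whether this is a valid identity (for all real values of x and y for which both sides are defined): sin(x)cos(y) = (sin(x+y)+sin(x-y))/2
Yes, this is an identity.

Claim: sin(x)cos(y) = (sin(x+y)+sin(x-y))/2.
Reasoning: sin(x+y) = sin(x)cos(y) + cos(x)sin(y) and sin(x-y) = sin(x)cos(y) - cos(x)sin(y). Adding, sin(x+y) + sin(x-y) = 2sin(x)cos(y); divide by 2.
So the two sides agree for all real values of x and y for which both sides are defined.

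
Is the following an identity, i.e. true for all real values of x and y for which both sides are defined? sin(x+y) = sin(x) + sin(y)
Claim: sin(x+y) = sin(x) + sin(y).
Test a specific point where both sides are defined: x = 2π/3, y = -π/2.
LHS = sin(x+y) ≈ 0.5000
RHS = sin(x) + sin(y) ≈ -0.1340
Since 0.5000 ≠ -0.1340, the equation fails at this point, so it cannot hold for all real values of x and y for which both sides are defined.
The correct expansion is sin(x+y) = sin(x)cos(y) + cos(x)sin(y); sine is not additive.

Conclusion: No, this is NOT an identity.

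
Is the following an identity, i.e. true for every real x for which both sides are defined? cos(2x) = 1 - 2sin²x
Yes, this is an identity.

Claim: cos(2x) = 1 - 2sin²x.
Reasoning: cos(2x) = cos²x - sin²x. Replace cos²x by 1 - sin²x: (1 - sin²x) - sin²x = 1 - 2sin²x.
So the two sides agree for every real x for which both sides are defined.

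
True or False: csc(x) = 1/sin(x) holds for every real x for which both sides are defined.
True.

Claim: csc(x) = 1/sin(x).
Reasoning: csc(x) is by definition the reciprocal of sin(x), wherever sin(x) ≠ 0.
So the two sides agree for every real x for which both sides are defined.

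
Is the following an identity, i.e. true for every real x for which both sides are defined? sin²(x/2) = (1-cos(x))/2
Yes, this is an identity.

Claim: sin²(x/2) = (1-cos(x))/2.
Reasoning: Use cos(2θ) = 1 - 2sin²θ with θ = x/2: cos(x) = 1 - 2sin²(x/2). Solving for sin²(x/2) gives (1 - cos(x))/2.
So the two sides agree for every real x for which both sides are defined.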